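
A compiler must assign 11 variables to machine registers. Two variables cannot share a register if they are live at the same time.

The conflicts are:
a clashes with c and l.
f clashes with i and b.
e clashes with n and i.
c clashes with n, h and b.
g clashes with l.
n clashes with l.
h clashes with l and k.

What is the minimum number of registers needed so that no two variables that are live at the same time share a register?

f and i conflict, so at least 2 registers are needed.
A valid assignment using 2 registers: a=2, f=1, e=1, c=1, g=2, n=2, h=2, i=2, l=1, b=2, k=1. No two conflicting variables share a register.

2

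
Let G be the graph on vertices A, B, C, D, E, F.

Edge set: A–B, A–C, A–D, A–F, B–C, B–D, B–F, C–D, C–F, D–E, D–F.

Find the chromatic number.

A, B, C, D, F form a clique, so at least 5 colors are needed.
5 colors suffice: color 1 → {D}; color 2 → {C, E}; color 3 → {A}; color 4 → {F}; color 5 → {B}. No two adjacent vertices share a color.

5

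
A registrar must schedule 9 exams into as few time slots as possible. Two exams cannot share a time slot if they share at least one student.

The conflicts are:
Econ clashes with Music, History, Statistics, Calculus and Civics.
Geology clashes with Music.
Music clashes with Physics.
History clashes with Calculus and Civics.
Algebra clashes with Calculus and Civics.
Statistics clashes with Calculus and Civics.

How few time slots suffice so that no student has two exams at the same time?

Econ, Statistics, Civics all conflict with each other, so at least 3 time slots are needed.
Using 3 time slots: Econ=1, Geology=1, Music=2, History=3, Physics=1, Algebra=1, Statistics=3, Calculus=2, Civics=2. No two conflicting exams share a time slot.

3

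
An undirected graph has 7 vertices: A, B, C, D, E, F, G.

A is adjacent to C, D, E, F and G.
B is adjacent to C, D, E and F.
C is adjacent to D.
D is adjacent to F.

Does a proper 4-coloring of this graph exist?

The chromatic number is 3. B, D, F form a triangle, so at least 3 colors are needed.
3 colors suffice: A=1, B=1, C=3, D=2, E=2, F=3, G=2.
Since 4 ≥ 3, a proper 4-coloring certainly exists.

Yes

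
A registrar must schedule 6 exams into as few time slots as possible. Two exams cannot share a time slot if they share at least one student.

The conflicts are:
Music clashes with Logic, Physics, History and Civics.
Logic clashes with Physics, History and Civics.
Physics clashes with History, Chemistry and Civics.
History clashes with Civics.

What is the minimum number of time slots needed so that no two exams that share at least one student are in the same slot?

5

Music, Logic, Physics, History, Civics all conflict with each other, so at least 5 time slots are needed.
5 time slots suffice: time slot 1 → {Physics}; time slot 2 → {Chemistry, Civics}; time slot 3 → {Music}; time slot 4 → {Logic}; time slot 5 → {History}. Every pair that conflicts lands in different time slots.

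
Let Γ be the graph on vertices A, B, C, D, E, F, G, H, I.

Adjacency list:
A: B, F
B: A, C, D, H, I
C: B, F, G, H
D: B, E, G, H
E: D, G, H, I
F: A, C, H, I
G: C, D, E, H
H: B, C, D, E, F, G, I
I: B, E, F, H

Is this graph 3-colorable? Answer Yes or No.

No

D, E, G, H are mutually adjacent (a clique of size 4), so at least 4 colors are needed.
So 3 colors are not enough.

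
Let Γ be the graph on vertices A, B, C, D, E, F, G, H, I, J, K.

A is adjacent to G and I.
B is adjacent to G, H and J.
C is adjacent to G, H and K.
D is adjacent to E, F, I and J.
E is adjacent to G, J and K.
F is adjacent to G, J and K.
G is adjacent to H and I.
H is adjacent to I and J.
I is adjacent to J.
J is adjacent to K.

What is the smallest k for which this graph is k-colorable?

G, H, I are mutually adjacent, so at least 3 colors are needed.
3 colors suffice: A=blue, B=green, C=green, D=blue, E=green, F=green, G=red, H=blue, I=green, J=red, K=blue. Every edge joins two different colors.

3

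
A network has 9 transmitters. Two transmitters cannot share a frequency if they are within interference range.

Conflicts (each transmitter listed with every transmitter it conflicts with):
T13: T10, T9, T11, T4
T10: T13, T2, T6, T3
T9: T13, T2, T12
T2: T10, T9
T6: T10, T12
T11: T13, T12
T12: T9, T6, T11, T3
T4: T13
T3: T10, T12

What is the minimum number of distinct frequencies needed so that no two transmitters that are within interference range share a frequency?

3

The cycle T3-T10-T13-T11-T12-T3 has odd length 5, so it cannot be 2-colored; at least 3 frequencies are needed.
3 frequencies suffice: T13=1, T10=2, T9=2, T2=1, T6=3, T11=2, T12=1, T4=2, T3=3. No two conflicting transmitters share a frequency.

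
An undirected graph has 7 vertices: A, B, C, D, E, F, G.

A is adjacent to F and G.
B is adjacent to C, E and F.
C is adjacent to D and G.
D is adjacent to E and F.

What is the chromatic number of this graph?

The cycle C-B-F-A-G-C has odd length 5, so it cannot be 2-colored; at least 3 colors are needed.
3 colors suffice: A=blue, B=blue, C=red, D=blue, E=red, F=red, G=green. Every edge joins two different colors.

3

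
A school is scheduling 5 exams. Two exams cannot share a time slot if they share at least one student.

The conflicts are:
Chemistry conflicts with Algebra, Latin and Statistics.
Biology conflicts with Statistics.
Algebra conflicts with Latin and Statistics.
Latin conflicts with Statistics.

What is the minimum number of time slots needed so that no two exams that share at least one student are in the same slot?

Chemistry, Algebra, Latin, Statistics are mutually in conflict, so at least 4 time slots are needed.
4 time slots suffice: Chemistry=3, Biology=2, Algebra=4, Latin=2, Statistics=1. No two conflicting exams share a time slot.

4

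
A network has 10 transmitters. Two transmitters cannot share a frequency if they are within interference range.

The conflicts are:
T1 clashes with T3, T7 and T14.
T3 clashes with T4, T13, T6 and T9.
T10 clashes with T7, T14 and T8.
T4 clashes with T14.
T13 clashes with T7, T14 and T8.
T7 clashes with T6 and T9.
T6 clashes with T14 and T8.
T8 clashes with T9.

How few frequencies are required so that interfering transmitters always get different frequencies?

T1 and T14 conflict, so at least 2 frequencies are needed.
2 frequencies suffice: frequency 1 → {T3, T7, T14, T8}; frequency 2 → {T1, T10, T4, T13, T6, T9}. No two conflicting transmitters share a frequency.

2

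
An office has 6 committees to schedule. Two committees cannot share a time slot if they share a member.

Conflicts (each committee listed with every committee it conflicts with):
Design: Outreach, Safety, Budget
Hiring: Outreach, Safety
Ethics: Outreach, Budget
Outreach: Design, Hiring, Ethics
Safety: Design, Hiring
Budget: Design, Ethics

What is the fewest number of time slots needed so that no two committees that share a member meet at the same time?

Design and Safety conflict, so at least 2 time slots are needed.
2 time slots suffice: time slot 1 → {Design, Hiring, Ethics}; time slot 2 → {Outreach, Safety, Budget}. Every pair that conflicts lands in different time slots.

2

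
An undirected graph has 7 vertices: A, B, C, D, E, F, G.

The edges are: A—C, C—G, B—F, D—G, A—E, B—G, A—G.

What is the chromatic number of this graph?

3

A, C, G are mutually adjacent, so at least 3 colors are needed.
3 colors suffice: color red → {E, F, G}; color blue → {A, B, D}; color green → {C}. Each edge has distinct colors on its endpoints.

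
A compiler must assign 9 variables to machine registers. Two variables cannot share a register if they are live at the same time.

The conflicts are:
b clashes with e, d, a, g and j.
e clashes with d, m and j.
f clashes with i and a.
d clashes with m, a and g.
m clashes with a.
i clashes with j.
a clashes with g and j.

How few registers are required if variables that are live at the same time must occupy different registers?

4

b, d, a, g pairwise conflict, so at least 4 registers are needed.
4 registers suffice: register 1 → {e, i, a}; register 2 → {f, d, j}; register 3 → {b, m}; register 4 → {g}. Each listed conflict is separated.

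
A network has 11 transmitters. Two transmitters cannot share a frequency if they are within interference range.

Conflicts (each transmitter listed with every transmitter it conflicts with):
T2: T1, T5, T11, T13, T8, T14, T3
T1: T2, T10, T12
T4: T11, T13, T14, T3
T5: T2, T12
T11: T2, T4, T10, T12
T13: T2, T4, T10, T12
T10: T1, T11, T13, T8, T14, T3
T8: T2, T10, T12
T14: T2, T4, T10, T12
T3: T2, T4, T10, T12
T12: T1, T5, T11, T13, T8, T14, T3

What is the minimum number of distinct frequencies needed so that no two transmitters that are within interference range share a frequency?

2

T2 and T11 conflict, so at least 2 frequencies are needed.
Using 2 frequencies: T2=1, T1=2, T4=1, T5=2, T11=2, T13=2, T10=1, T8=2, T14=2, T3=2, T12=1. Every pair that conflicts lands in different frequencies.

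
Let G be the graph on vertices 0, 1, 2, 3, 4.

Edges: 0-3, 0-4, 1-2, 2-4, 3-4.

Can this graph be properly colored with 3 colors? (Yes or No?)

Yes

The chromatic number is 3. 0, 3, 4 form a triangle, so at least 3 colors are needed.
3 colors suffice: 0=c, 1=a, 2=b, 3=b, 4=a.
That is already a proper 3-coloring.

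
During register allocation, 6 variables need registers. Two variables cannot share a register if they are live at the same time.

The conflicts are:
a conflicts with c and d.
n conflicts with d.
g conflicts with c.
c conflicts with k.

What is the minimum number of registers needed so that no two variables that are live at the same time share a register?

2

g and c conflict, so at least 2 registers are needed.
2 registers suffice: register 1 → {c, d}; register 2 → {a, n, g, k}. No two conflicting variables share a register.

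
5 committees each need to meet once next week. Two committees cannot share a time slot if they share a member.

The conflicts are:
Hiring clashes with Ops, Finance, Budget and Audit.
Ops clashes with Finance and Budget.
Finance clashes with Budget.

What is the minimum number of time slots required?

Hiring, Ops, Finance, Budget pairwise conflict, so at least 4 time slots are needed.
4 time slots suffice: Hiring=1, Ops=3, Finance=4, Budget=2, Audit=2. Each listed conflict is separated.

4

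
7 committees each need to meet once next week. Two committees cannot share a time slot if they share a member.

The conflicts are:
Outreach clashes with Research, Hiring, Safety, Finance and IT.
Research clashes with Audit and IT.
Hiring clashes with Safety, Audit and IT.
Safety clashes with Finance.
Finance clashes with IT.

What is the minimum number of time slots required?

3

Outreach, Research, IT are mutually in conflict, so at least 3 time slots are needed.
3 time slots suffice: time slot 1 → {Outreach, Audit}; time slot 2 → {Safety, IT}; time slot 3 → {Research, Hiring, Finance}. Each listed conflict is separated.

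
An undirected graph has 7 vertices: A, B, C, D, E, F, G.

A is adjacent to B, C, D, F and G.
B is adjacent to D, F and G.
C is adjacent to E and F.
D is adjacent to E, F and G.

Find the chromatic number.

A, B, D, G are pairwise adjacent (a clique of size 4), so at least 4 colors are needed.
4 colors suffice: color red → {C, D}; color blue → {A, E}; color green → {B}; color yellow → {F, G}. Each edge has distinct colors on its endpoints.

4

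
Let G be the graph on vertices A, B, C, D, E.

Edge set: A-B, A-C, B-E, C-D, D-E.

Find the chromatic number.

3

The cycle E-B-A-C-D-E has odd length 5, so it cannot be 2-colored; at least 3 colors are needed.
One proper 3-coloring: A=1, B=2, C=2, D=1, E=3. Each edge has distinct colors on its endpoints.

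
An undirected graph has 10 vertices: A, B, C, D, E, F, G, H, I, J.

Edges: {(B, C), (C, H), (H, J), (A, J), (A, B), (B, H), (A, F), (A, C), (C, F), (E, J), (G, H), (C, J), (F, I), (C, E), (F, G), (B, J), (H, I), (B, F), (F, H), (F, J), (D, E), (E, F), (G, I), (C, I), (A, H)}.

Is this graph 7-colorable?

Yes

The chromatic number is 6. A, B, C, F, H, J are pairwise adjacent (a clique of size 6), so at least 6 colors are needed.
One proper 6-coloring: A=5, B=6, C=3, D=1, E=2, F=1, G=3, H=2, I=4, J=4.
Since 7 ≥ 6, a proper 7-coloring certainly exists.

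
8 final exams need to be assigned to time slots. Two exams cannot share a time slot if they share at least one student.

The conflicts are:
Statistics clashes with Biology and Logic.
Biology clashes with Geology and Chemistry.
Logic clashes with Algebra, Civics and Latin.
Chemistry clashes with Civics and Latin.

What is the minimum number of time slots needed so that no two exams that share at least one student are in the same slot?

3

The cycle Logic-Statistics-Biology-Chemistry-Civics-Logic has odd length 5, so it cannot be 2-colored; at least 3 time slots are needed.
3 time slots suffice: Statistics=2, Biology=1, Logic=1, Algebra=2, Geology=2, Chemistry=2, Civics=3, Latin=3. Every pair that conflicts lands in different time slots.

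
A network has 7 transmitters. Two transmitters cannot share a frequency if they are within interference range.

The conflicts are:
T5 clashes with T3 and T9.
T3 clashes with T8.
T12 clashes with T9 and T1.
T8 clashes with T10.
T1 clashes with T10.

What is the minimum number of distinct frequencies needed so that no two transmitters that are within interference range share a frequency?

3

The cycle T1-T10-T8-T3-T5-T9-T12-T1 has odd length 7, so it cannot be 2-colored; at least 3 frequencies are needed.
A valid assignment using 3 frequencies: T5=2, T3=1, T12=2, T8=2, T9=1, T1=1, T10=3. Each listed conflict is separated.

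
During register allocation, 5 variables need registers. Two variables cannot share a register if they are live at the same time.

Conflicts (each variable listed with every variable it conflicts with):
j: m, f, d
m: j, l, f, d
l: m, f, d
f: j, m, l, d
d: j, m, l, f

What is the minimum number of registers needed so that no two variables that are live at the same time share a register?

m, l, f, d pairwise conflict, so at least 4 registers are needed.
4 registers suffice: register 1 → {d}; register 2 → {f}; register 3 → {m}; register 4 → {j, l}. Every pair that conflicts lands in different registers.

4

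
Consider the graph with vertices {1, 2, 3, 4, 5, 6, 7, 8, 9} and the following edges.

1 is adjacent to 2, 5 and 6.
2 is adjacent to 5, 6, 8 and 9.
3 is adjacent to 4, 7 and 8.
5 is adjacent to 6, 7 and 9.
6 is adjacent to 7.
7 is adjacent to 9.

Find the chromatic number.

1, 2, 5, 6 are pairwise adjacent (a clique of size 4), so at least 4 colors are needed.
A valid assignment using 4 colors: 1=yellow, 2=blue, 3=red, 4=blue, 5=red, 6=green, 7=blue, 8=green, 9=green. Each edge has distinct colors on its endpoints.

4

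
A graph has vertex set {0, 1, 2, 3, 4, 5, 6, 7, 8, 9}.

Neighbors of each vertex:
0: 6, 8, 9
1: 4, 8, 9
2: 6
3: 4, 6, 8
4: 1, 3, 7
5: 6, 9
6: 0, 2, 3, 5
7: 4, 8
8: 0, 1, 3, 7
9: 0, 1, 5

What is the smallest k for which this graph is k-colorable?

2

3 and 8 are adjacent, so at least 2 colors are needed.
2 colors suffice: 0=b, 1=b, 2=b, 3=b, 4=a, 5=b, 6=a, 7=b, 8=a, 9=a. Each edge has distinct colors on its endpoints.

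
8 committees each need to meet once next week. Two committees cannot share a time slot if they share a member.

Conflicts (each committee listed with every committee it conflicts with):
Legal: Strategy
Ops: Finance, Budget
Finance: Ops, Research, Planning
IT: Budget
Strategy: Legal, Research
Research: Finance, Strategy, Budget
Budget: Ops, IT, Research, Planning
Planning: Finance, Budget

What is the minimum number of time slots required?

2

Legal and Strategy conflict, so at least 2 time slots are needed.
2 time slots suffice: time slot 1 → {Finance, Strategy, Budget}; time slot 2 → {Legal, Ops, IT, Research, Planning}. Each listed conflict is separated.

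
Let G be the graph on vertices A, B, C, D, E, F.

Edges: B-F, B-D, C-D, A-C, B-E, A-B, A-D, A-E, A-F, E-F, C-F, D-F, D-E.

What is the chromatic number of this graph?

A, B, D, E, F are pairwise adjacent (a clique of size 5), so at least 5 colors are needed.
5 colors suffice: color 1 → {D}; color 2 → {F}; color 3 → {A}; color 4 → {C, E}; color 5 → {B}. Every edge joins two different colors.

5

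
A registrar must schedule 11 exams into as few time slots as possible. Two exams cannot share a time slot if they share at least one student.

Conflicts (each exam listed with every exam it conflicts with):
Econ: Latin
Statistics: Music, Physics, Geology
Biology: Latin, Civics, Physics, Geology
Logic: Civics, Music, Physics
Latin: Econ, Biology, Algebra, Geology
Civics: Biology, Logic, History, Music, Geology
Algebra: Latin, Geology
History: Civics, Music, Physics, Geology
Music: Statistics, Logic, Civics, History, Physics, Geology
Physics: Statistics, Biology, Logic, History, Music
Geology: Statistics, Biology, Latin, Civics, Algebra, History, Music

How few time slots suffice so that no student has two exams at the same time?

Civics, History, Music, Geology all conflict with each other, so at least 4 time slots are needed.
4 time slots suffice: time slot 1 → {Econ, Physics, Geology}; time slot 2 → {Biology, Algebra, Music}; time slot 3 → {Statistics, Latin, Civics}; time slot 4 → {Logic, History}. Each listed conflict is separated.

4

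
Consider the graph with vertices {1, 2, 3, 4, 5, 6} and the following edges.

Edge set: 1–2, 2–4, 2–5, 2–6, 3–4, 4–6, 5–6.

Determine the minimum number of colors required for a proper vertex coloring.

3

2, 4, 6 are mutually adjacent, so at least 3 colors are needed.
3 colors suffice: color red → {2, 3}; color blue → {1, 4, 5}; color green → {6}. Every edge joins two different colors.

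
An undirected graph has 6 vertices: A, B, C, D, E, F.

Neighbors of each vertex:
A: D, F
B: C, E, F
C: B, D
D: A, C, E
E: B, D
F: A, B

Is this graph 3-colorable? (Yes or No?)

Yes

The chromatic number is 3. The cycle D-A-F-B-C-D has odd length 5, so it cannot be 2-colored; at least 3 colors are needed.
A valid assignment using 3 colors: A=green, B=red, C=blue, D=red, E=blue, F=blue.
That is already a proper 3-coloring.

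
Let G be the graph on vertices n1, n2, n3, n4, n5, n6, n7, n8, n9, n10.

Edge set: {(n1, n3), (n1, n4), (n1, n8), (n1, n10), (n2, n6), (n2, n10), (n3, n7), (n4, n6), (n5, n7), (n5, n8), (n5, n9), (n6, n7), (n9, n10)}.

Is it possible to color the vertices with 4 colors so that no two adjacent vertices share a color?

The chromatic number is 3. The cycle n10-n2-n6-n4-n1-n10 has odd length 5, so it cannot be 2-colored; at least 3 colors are needed.
3 colors suffice: color 1 → {n1, n5, n6}; color 2 → {n4, n7, n8, n10}; color 3 → {n2, n3, n9}.
Since 4 ≥ 3, a proper 4-coloring certainly exists.

Yes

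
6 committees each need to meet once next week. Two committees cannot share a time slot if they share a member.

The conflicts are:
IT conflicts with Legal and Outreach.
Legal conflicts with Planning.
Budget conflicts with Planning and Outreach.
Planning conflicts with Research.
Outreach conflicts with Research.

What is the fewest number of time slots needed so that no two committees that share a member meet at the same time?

The cycle Planning-Budget-Outreach-IT-Legal-Planning has odd length 5, so it cannot be 2-colored; at least 3 time slots are needed.
3 time slots suffice: time slot 1 → {Planning, Outreach}; time slot 2 → {Legal, Budget, Research}; time slot 3 → {IT}. No two conflicting committees share a time slot.

3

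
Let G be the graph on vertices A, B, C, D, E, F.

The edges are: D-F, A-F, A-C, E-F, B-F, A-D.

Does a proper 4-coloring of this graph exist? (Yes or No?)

The chromatic number is 3. A, D, F form a triangle, so at least 3 colors are needed.
One proper 3-coloring: A=blue, B=blue, C=red, D=green, E=blue, F=red.
Since 4 ≥ 3, a proper 4-coloring certainly exists.

Yes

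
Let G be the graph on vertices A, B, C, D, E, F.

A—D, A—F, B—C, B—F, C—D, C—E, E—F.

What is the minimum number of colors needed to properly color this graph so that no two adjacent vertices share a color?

3

The cycle B-F-A-D-C-B has odd length 5, so it cannot be 2-colored; at least 3 colors are needed.
One proper 3-coloring: A=2, B=2, C=1, D=3, E=2, F=1. No two adjacent vertices share a color.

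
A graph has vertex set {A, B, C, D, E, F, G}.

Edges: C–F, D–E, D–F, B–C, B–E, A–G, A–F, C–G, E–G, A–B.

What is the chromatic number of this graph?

The cycle G-E-D-F-C-G has odd length 5, so it cannot be 2-colored; at least 3 colors are needed.
3 colors suffice: color red → {B, F, G}; color blue → {A, C, E}; color green → {D}. Each edge has distinct colors on its endpoints.

3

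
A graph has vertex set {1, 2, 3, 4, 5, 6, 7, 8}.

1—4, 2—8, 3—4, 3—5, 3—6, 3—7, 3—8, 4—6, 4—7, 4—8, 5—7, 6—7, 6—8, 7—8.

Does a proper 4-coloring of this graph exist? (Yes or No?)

No

3, 4, 6, 7, 8 are mutually adjacent (a clique of size 5), so at least 5 colors are needed.
So 4 colors are not enough.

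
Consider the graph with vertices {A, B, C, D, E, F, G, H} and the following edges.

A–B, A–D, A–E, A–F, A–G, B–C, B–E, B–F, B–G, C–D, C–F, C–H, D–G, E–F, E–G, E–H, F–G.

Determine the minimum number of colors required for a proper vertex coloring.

5

A, B, E, F, G are mutually adjacent (a clique of size 5), so at least 5 colors are needed.
5 colors suffice: color red → {D, F, H}; color blue → {A, C}; color green → {G}; color yellow → {B}; color purple → {E}. No two adjacent vertices share a color.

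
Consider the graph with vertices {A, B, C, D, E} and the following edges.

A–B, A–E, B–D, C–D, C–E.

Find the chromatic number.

The cycle C-D-B-A-E-C has odd length 5, so it cannot be 2-colored; at least 3 colors are needed.
3 colors suffice: A=2, B=1, C=3, D=2, E=1. Every edge joins two different colors.

3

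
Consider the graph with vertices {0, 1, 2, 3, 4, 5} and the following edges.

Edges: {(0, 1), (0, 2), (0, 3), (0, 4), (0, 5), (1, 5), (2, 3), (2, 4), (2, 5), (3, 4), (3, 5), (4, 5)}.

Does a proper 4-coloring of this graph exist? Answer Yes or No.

0, 2, 3, 4, 5 are pairwise adjacent (a clique of size 5), so at least 5 colors are needed.
So 4 colors are not enough.

No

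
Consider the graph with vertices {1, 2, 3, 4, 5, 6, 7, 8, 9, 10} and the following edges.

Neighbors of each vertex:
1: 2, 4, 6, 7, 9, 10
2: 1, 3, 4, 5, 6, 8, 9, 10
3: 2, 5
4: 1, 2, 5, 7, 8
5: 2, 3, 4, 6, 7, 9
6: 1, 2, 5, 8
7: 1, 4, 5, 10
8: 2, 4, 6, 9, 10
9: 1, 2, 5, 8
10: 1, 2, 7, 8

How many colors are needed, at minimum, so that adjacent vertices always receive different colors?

2, 8, 10 are mutually adjacent, so at least 3 colors are needed.
A valid assignment using 3 colors: 1=b, 2=a, 3=c, 4=c, 5=b, 6=c, 7=a, 8=b, 9=c, 10=c. No two adjacent vertices share a color.

3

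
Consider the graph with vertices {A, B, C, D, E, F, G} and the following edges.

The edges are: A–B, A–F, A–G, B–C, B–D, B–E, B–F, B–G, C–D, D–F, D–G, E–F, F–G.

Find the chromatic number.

4

B, D, F, G are pairwise adjacent (a clique of size 4), so at least 4 colors are needed.
4 colors suffice: color 1 → {B}; color 2 → {C, F}; color 3 → {A, D, E}; color 4 → {G}. Every edge joins two different colors.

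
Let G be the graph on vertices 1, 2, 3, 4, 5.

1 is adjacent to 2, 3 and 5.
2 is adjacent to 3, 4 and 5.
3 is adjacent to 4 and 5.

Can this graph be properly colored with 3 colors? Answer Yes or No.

No

1, 2, 3, 5 are mutually adjacent (a clique of size 4), so at least 4 colors are needed.
So 3 colors are not enough.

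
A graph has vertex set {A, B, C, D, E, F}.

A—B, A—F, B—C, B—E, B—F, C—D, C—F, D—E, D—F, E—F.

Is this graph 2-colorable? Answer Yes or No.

No

B, C, F form a triangle, so at least 3 colors are needed.
So 2 colors are not enough.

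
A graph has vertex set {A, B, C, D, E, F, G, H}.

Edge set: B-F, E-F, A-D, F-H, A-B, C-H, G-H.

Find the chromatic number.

C and H are adjacent, so at least 2 colors are needed.
2 colors suffice: color 1 → {B, D, E, H}; color 2 → {A, C, F, G}. Each edge has distinct colors on its endpoints.

2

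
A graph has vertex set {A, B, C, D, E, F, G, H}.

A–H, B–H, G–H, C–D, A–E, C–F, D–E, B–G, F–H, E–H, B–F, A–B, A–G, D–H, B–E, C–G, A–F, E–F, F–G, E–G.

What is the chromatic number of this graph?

6

A, B, E, F, G, H are pairwise adjacent (a clique of size 6), so at least 6 colors are needed.
6 colors suffice: color 1 → {C, H}; color 2 → {E}; color 3 → {D, G}; color 4 → {F}; color 5 → {B}; color 6 → {A}. No two adjacent vertices share a color.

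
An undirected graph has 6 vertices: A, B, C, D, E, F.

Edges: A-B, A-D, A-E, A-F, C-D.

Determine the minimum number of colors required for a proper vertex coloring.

2

A and E are adjacent, so at least 2 colors are needed.
2 colors suffice: color 1 → {A, C}; color 2 → {B, D, E, F}. Each edge has distinct colors on its endpoints.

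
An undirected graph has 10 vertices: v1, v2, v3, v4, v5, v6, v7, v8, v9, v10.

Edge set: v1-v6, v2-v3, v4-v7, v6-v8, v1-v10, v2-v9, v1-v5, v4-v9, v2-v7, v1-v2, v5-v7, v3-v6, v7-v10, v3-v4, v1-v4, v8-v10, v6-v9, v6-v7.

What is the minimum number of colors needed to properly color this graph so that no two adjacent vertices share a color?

2

v3 and v4 are adjacent, so at least 2 colors are needed.
2 colors suffice: v1=1, v2=2, v3=1, v4=2, v5=2, v6=2, v7=1, v8=1, v9=1, v10=2. No two adjacent vertices share a color.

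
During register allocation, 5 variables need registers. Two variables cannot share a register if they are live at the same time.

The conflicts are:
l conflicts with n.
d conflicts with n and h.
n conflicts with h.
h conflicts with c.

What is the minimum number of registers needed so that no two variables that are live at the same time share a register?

3

d, n, h are mutually in conflict, so at least 3 registers are needed.
3 registers suffice: l=1, d=3, n=2, h=1, c=2. No two conflicting variables share a register.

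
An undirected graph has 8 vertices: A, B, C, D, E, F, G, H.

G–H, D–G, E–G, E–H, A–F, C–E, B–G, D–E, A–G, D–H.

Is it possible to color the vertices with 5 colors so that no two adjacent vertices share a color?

Yes

The chromatic number is 4. D, E, G, H form a clique, so at least 4 colors are needed.
One proper 4-coloring: A=blue, B=blue, C=red, D=yellow, E=blue, F=red, G=red, H=green.
Since 5 ≥ 4, a proper 5-coloring certainly exists.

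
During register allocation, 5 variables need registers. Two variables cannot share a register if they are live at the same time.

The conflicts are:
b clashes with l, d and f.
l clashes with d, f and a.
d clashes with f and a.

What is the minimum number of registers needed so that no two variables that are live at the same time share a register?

b, l, d, f are mutually in conflict, so at least 4 registers are needed.
Using 4 registers: b=4, l=2, d=1, f=3, a=3. Each listed conflict is separated.

4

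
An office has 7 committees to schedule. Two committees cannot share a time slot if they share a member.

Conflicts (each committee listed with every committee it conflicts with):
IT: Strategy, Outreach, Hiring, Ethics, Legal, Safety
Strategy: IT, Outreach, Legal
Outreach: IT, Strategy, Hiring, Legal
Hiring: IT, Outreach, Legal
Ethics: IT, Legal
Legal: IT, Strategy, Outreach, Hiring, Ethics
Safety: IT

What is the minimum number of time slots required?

IT, Outreach, Hiring, Legal pairwise conflict, so at least 4 time slots are needed.
Using 4 time slots: IT=1, Strategy=4, Outreach=3, Hiring=4, Ethics=3, Legal=2, Safety=2. Each listed conflict is separated.

4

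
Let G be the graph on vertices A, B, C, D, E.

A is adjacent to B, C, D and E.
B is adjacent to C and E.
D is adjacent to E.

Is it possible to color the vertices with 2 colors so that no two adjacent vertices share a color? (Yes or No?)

No

A, D, E form a triangle, so at least 3 colors are needed.
So 2 colors are not enough.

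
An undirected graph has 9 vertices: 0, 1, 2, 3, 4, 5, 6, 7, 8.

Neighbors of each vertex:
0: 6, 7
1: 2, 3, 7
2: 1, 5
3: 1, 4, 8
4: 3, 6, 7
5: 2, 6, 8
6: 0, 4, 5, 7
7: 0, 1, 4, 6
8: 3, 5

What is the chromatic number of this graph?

3

4, 6, 7 form a triangle, so at least 3 colors are needed.
3 colors suffice: color red → {3, 5, 7}; color blue → {1, 6, 8}; color green → {0, 2, 4}. Each edge has distinct colors on its endpoints.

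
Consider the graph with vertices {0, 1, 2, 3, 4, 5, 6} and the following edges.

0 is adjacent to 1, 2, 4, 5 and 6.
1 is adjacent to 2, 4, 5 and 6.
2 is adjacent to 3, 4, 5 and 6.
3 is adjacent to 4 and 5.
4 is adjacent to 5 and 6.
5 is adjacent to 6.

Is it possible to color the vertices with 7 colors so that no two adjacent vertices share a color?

The chromatic number is 6. 0, 1, 2, 4, 5, 6 form a clique, so at least 6 colors are needed.
A valid assignment using 6 colors: 0=e, 1=f, 2=c, 3=d, 4=a, 5=b, 6=d.
Since 7 ≥ 6, a proper 7-coloring certainly exists.

Yes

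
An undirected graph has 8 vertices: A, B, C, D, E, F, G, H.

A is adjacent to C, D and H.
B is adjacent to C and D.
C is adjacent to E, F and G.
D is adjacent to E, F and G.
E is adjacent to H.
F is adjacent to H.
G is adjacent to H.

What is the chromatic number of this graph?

D and E are adjacent, so at least 2 colors are needed.
2 colors suffice: color 1 → {C, D, H}; color 2 → {A, B, E, F, G}. Each edge has distinct colors on its endpoints.

2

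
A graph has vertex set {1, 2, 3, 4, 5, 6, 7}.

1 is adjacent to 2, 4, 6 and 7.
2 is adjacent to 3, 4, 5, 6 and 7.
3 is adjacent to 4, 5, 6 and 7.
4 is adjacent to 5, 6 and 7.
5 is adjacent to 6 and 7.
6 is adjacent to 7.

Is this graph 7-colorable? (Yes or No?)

The chromatic number is 6. 2, 3, 4, 5, 6, 7 are mutually adjacent (a clique of size 6), so at least 6 colors are needed.
6 colors suffice: color red → {6}; color blue → {2}; color green → {7}; color yellow → {4}; color purple → {1, 5}; color orange → {3}.
Since 7 ≥ 6, a proper 7-coloring certainly exists.

Yes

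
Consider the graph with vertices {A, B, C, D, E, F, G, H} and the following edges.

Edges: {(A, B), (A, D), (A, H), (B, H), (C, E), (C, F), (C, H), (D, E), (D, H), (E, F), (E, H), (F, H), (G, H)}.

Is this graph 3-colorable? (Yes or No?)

No

C, E, F, H form a clique, so at least 4 colors are needed.
So 3 colors are not enough.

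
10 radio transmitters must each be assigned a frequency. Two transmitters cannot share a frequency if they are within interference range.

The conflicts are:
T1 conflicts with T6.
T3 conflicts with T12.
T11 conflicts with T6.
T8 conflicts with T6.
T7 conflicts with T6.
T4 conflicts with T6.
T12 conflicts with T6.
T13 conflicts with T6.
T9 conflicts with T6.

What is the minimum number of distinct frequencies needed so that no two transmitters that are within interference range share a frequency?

T13 and T6 conflict, so at least 2 frequencies are needed.
2 frequencies suffice: frequency 1 → {T3, T6}; frequency 2 → {T1, T11, T8, T7, T4, T12, T13, T9}. No two conflicting transmitters share a frequency.

2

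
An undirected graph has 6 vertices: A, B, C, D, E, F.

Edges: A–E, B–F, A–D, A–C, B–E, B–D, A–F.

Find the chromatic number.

A and D are adjacent, so at least 2 colors are needed.
2 colors suffice: color red → {A, B}; color blue → {C, D, E, F}. Every edge joins two different colors.

2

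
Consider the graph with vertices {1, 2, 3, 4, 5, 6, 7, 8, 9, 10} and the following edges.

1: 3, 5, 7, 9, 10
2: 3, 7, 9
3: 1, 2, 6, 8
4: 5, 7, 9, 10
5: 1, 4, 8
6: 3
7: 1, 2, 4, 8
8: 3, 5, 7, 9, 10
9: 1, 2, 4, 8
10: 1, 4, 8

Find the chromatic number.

2

1 and 9 are adjacent, so at least 2 colors are needed.
2 colors suffice: color a → {1, 2, 4, 6, 8}; color b → {3, 5, 7, 9, 10}. No two adjacent vertices share a color.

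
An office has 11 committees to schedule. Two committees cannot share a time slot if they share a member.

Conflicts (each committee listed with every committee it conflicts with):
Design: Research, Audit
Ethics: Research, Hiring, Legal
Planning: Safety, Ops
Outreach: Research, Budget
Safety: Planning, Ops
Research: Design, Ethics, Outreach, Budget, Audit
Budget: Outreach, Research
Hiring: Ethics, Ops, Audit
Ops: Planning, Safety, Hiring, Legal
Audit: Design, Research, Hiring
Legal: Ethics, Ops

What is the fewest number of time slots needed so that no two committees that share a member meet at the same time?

3

Outreach, Research, Budget all conflict with each other, so at least 3 time slots are needed.
3 time slots suffice: time slot 1 → {Research, Ops}; time slot 2 → {Ethics, Planning, Budget, Audit}; time slot 3 → {Design, Outreach, Safety, Hiring, Legal}. Each listed conflict is separated.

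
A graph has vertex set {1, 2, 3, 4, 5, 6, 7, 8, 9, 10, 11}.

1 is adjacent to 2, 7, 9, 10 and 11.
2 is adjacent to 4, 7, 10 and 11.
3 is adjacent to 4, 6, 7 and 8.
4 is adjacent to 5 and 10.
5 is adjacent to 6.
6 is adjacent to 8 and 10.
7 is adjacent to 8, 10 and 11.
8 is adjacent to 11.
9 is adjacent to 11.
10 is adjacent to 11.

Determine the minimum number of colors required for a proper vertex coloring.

5

1, 2, 7, 10, 11 are pairwise adjacent (a clique of size 5), so at least 5 colors are needed.
One proper 5-coloring: 1=d, 2=e, 3=d, 4=a, 5=b, 6=a, 7=c, 8=b, 9=b, 10=b, 11=a. Each edge has distinct colors on its endpoints.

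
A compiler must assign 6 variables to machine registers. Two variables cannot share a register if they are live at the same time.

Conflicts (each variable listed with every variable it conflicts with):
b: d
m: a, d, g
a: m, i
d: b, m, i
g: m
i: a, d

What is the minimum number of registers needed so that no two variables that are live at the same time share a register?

a and i conflict, so at least 2 registers are needed.
A valid assignment using 2 registers: b=1, m=1, a=2, d=2, g=2, i=1. No two conflicting variables share a register.

2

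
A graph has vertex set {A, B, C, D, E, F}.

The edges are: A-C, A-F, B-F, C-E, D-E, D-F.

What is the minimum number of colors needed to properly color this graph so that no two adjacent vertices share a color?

3

The cycle A-F-D-E-C-A has odd length 5, so it cannot be 2-colored; at least 3 colors are needed.
3 colors suffice: color red → {E, F}; color blue → {B, C, D}; color green → {A}. Every edge joins two different colors.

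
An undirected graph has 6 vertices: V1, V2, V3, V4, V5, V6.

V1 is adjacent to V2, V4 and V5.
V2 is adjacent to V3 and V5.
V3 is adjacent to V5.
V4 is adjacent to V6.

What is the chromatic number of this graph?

3

V2, V3, V5 are pairwise adjacent, so at least 3 colors are needed.
3 colors suffice: color 1 → {V4, V5}; color 2 → {V2, V6}; color 3 → {V1, V3}. Every edge joins two different colors.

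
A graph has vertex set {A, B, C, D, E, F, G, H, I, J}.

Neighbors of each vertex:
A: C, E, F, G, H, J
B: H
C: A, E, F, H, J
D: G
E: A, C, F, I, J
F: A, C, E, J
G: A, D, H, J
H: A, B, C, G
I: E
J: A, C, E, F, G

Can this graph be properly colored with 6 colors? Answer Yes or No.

The chromatic number is 5. A, C, E, F, J are mutually adjacent (a clique of size 5), so at least 5 colors are needed.
5 colors suffice: A=1, B=1, C=3, D=1, E=4, F=5, G=3, H=2, I=1, J=2.
Since 6 ≥ 5, a proper 6-coloring certainly exists.

Yes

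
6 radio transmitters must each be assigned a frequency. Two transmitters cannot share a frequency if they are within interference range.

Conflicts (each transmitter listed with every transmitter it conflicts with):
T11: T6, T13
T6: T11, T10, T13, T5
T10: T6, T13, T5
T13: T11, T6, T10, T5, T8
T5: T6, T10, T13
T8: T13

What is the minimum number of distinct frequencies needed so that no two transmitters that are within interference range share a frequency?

T6, T10, T13, T5 are mutually in conflict, so at least 4 frequencies are needed.
A valid assignment using 4 frequencies: T11=3, T6=2, T10=4, T13=1, T5=3, T8=2. Each listed conflict is separated.

4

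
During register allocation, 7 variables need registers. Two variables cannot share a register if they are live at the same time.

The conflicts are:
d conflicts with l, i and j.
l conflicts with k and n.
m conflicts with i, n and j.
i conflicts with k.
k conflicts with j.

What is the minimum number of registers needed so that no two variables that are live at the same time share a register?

The cycle d-l-n-m-i-d has odd length 5, so it cannot be 2-colored; at least 3 registers are needed.
3 registers suffice: register 1 → {d, m, k}; register 2 → {l, i, j}; register 3 → {n}. Every pair that conflicts lands in different registers.

3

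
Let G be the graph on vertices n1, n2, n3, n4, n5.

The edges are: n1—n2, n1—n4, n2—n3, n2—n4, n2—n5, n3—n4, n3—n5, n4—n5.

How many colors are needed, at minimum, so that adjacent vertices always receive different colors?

n2, n3, n4, n5 form a clique, so at least 4 colors are needed.
4 colors suffice: n1=G, n2=B, n3=Y, n4=R, n5=G. No two adjacent vertices share a color.

4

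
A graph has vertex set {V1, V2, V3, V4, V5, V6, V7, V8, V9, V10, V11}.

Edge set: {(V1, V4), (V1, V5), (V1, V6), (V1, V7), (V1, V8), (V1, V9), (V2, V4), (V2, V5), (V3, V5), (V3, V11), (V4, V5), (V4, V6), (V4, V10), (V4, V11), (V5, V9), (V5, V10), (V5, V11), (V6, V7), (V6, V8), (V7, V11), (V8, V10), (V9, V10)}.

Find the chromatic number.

V5, V9, V10 form a triangle, so at least 3 colors are needed.
A valid assignment using 3 colors: V1=2, V2=2, V3=3, V4=3, V5=1, V6=1, V7=3, V8=3, V9=3, V10=2, V11=2. No two adjacent vertices share a color.

3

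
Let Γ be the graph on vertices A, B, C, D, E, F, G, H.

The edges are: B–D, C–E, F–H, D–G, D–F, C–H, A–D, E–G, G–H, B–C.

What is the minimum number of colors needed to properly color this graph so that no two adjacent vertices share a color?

The cycle D-G-E-C-B-D has odd length 5, so it cannot be 2-colored; at least 3 colors are needed.
3 colors suffice: color red → {D, E, H}; color blue → {A, C, F, G}; color green → {B}. Each edge has distinct colors on its endpoints.

3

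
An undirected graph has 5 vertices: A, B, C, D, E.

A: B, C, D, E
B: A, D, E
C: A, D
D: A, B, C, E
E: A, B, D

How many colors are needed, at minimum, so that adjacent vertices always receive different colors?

A, B, D, E are mutually adjacent (a clique of size 4), so at least 4 colors are needed.
4 colors suffice: color red → {D}; color blue → {A}; color green → {B, C}; color yellow → {E}. Every edge joins two different colors.

4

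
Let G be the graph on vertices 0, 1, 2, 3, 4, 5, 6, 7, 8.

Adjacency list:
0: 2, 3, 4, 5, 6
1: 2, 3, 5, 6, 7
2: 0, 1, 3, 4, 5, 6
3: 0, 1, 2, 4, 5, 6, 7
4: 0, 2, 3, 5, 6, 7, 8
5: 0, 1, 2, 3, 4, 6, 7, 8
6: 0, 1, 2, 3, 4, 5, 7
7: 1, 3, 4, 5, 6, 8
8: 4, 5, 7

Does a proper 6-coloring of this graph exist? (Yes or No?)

The chromatic number is 6. 0, 2, 3, 4, 5, 6 are pairwise adjacent (a clique of size 6), so at least 6 colors are needed.
6 colors suffice: color a → {5}; color b → {6, 8}; color c → {1, 4}; color d → {3}; color e → {2, 7}; color f → {0}.
That is already a proper 6-coloring.

Yes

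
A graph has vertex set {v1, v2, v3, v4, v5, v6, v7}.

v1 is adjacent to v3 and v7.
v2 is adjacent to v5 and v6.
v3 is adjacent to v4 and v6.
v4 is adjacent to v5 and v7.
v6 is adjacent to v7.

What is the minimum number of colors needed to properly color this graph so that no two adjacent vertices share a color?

3

The cycle v6-v2-v5-v4-v3-v6 has odd length 5, so it cannot be 2-colored; at least 3 colors are needed.
3 colors suffice: color 1 → {v3, v5, v7}; color 2 → {v1, v4, v6}; color 3 → {v2}. No two adjacent vertices share a color.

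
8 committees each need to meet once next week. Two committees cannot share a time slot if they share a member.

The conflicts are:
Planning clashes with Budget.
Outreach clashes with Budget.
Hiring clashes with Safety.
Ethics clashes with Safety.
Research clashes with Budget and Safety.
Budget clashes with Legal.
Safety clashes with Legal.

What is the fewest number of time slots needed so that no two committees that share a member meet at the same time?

Research and Budget conflict, so at least 2 time slots are needed.
2 time slots suffice: time slot 1 → {Budget, Safety}; time slot 2 → {Planning, Outreach, Hiring, Ethics, Research, Legal}. No two conflicting committees share a time slot.

2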